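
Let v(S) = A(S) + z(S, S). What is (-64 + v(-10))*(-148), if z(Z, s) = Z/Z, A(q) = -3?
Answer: 9768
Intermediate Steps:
z(Z, s) = 1
v(S) = -2 (v(S) = -3 + 1 = -2)
(-64 + v(-10))*(-148) = (-64 - 2)*(-148) = -66*(-148) = 9768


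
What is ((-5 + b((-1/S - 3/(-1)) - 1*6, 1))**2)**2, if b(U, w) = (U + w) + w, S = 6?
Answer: 1874161/1296 ≈ 1446.1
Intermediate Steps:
b(U, w) = U + 2*w
((-5 + b((-1/S - 3/(-1)) - 1*6, 1))**2)**2 = ((-5 + (((-1/6 - 3/(-1)) - 1*6) + 2*1))**2)**2 = ((-5 + (((-1*1/6 - 3*(-1)) - 6) + 2))**2)**2 = ((-5 + (((-1/6 + 3) - 6) + 2))**2)**2 = ((-5 + ((17/6 - 6) + 2))**2)**2 = ((-5 + (-19/6 + 2))**2)**2 = ((-5 - 7/6)**2)**2 = ((-37/6)**2)**2 = (1369/36)**2 = 1874161/1296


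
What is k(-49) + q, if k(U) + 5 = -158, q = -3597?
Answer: -3760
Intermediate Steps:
k(U) = -163 (k(U) = -5 - 158 = -163)
k(-49) + q = -163 - 3597 = -3760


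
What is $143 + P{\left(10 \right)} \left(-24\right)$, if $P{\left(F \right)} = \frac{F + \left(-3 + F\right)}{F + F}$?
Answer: $\frac{613}{5} \approx 122.6$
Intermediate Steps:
$P{\left(F \right)} = \frac{-3 + 2 F}{2 F}$
$143 + P{\left(10 \right)} \left(-24\right) = 143 + \frac{- \frac{3}{2} + 10}{10} \left(-24\right) = 143 + \frac{1}{10} \cdot \frac{17}{2} \left(-24\right) = 143 + \frac{17}{20} \left(-24\right) = 143 - \frac{102}{5} = \frac{613}{5}$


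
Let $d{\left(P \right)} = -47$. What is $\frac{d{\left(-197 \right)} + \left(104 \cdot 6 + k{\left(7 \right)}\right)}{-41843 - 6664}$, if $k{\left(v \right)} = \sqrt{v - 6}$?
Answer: $- \frac{578}{48507} \approx -0.011916$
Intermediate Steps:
$k{\left(v \right)} = \sqrt{-6 + v}$
$\frac{d{\left(-197 \right)} + \left(104 \cdot 6 + k{\left(7 \right)}\right)}{-41843 - 6664} = \frac{-47 + \left(104 \cdot 6 + \sqrt{-6 + 7}\right)}{-41843 - 6664} = \frac{-47 + \left(624 + \sqrt{1}\right)}{-48507} = \left(-47 + \left(624 + 1\right)\right) \left(- \frac{1}{48507}\right) = \left(-47 + 625\right) \left(- \frac{1}{48507}\right) = 578 \left(- \frac{1}{48507}\right) = - \frac{578}{48507}$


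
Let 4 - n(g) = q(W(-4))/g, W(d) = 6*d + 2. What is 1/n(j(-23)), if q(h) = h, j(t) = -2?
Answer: -1/7 ≈ -0.14286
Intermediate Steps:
W(d) = 2 + 6*d
n(g) = 4 + 22/g (n(g) = 4 - (2 + 6*(-4))/g = 4 - (2 - 24)/g = 4 - (-22)/g = 4 + 22/g)
1/n(j(-23)) = 1/(4 + 22/(-2)) = 1/(4 + 22*(-1/2)) = 1/(4 - 11) = 1/(-7) = -1/7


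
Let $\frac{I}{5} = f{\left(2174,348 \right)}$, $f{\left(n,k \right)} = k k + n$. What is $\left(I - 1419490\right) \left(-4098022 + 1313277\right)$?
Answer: $2236428709500$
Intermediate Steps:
$f{\left(n,k \right)} = n + k^{2}$ ($f{\left(n,k \right)} = k^{2} + n = n + k^{2}$)
$I = 616390$ ($I = 5 \left(2174 + 348^{2}\right) = 5 \left(2174 + 121104\right) = 5 \cdot 123278 = 616390$)
$\left(I - 1419490\right) \left(-4098022 + 1313277\right) = \left(616390 - 1419490\right) \left(-4098022 + 1313277\right) = \left(616390 + \left(-2382114 + 962624\right)\right) \left(-2784745\right) = \left(616390 - 1419490\right) \left(-2784745\right) = \left(-803100\right) \left(-2784745\right) = 2236428709500$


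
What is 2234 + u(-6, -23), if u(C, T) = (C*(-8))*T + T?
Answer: 1107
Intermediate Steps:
u(C, T) = T - 8*C*T (u(C, T) = (-8*C)*T + T = -8*C*T + T = T - 8*C*T)
2234 + u(-6, -23) = 2234 - 23*(1 - 8*(-6)) = 2234 - 23*(1 + 48) = 2234 - 23*49 = 2234 - 1127 = 1107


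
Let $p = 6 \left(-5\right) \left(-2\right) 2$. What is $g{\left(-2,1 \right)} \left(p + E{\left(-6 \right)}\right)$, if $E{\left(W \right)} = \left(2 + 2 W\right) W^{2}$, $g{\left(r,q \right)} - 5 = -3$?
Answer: $-480$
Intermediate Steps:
$g{\left(r,q \right)} = 2$ ($g{\left(r,q \right)} = 5 - 3 = 2$)
$p = 120$ ($p = \left(-30\right) \left(-2\right) 2 = 60 \cdot 2 = 120$)
$E{\left(W \right)} = W^{2} \left(2 + 2 W\right)$
$g{\left(-2,1 \right)} \left(p + E{\left(-6 \right)}\right) = 2 \left(120 + 2 \left(-6\right)^{2} \left(1 - 6\right)\right) = 2 \left(120 + 2 \cdot 36 \left(-5\right)\right) = 2 \left(120 - 360\right) = 2 \left(-240\right) = -480$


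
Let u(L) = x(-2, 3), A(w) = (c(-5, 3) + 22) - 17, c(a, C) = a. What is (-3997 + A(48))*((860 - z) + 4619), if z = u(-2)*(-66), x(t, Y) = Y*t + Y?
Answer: -21108157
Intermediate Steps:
x(t, Y) = Y + Y*t
A(w) = 0 (A(w) = (-5 + 22) - 17 = 17 - 17 = 0)
u(L) = -3 (u(L) = 3*(1 - 2) = 3*(-1) = -3)
z = 198 (z = -3*(-66) = 198)
(-3997 + A(48))*((860 - z) + 4619) = (-3997 + 0)*((860 - 1*198) + 4619) = -3997*((860 - 198) + 4619) = -3997*(662 + 4619) = -3997*5281 = -21108157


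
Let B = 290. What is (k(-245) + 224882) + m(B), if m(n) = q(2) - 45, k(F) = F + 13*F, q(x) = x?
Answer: 221409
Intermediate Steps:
k(F) = 14*F
m(n) = -43 (m(n) = 2 - 45 = -43)
(k(-245) + 224882) + m(B) = (14*(-245) + 224882) - 43 = (-3430 + 224882) - 43 = 221452 - 43 = 221409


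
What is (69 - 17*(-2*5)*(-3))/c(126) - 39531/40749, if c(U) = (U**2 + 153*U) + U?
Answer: -1067743/1086640 ≈ -0.98261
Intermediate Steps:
c(U) = U**2 + 154*U
(69 - 17*(-2*5)*(-3))/c(126) - 39531/40749 = (69 - 17*(-2*5)*(-3))/((126*(154 + 126))) - 39531/40749 = (69 - (-170)*(-3))/((126*280)) - 39531*1/40749 = (69 - 17*30)/35280 - 13177/13583 = (69 - 510)*(1/35280) - 13177/13583 = -441*1/35280 - 13177/13583 = -1/80 - 13177/13583 = -1067743/1086640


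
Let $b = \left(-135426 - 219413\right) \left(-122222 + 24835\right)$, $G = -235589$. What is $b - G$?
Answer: $34556941282$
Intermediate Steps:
$b = 34556705693$ ($b = \left(-354839\right) \left(-97387\right) = 34556705693$)
$b - G = 34556705693 - -235589 = 34556705693 + 235589 = 34556941282$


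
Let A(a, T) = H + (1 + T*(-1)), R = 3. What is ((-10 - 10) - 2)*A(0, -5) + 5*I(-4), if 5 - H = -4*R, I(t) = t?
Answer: -526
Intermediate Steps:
H = 17 (H = 5 - (-4)*3 = 5 - 1*(-12) = 5 + 12 = 17)
A(a, T) = 18 - T (A(a, T) = 17 + (1 + T*(-1)) = 17 + (1 - T) = 18 - T)
((-10 - 10) - 2)*A(0, -5) + 5*I(-4) = ((-10 - 10) - 2)*(18 - 1*(-5)) + 5*(-4) = (-20 - 2)*(18 + 5) - 20 = -22*23 - 20 = -506 - 20 = -526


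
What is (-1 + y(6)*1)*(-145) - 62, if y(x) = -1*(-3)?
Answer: -352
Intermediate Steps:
y(x) = 3
(-1 + y(6)*1)*(-145) - 62 = (-1 + 3*1)*(-145) - 62 = (-1 + 3)*(-145) - 62 = 2*(-145) - 62 = -290 - 62 = -352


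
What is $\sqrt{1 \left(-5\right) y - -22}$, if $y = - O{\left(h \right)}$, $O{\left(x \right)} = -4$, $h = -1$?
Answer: $\sqrt{2} \approx 1.4142$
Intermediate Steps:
$y = 4$ ($y = \left(-1\right) \left(-4\right) = 4$)
$\sqrt{1 \left(-5\right) y - -22} = \sqrt{1 \left(-5\right) 4 - -22} = \sqrt{\left(-5\right) 4 + \left(-11 + 33\right)} = \sqrt{-20 + 22} = \sqrt{2}$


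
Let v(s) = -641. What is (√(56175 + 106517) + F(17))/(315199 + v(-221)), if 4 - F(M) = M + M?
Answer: -15/157279 + √40673/157279 ≈ 0.0011869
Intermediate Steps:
F(M) = 4 - 2*M (F(M) = 4 - (M + M) = 4 - 2*M)
(√(56175 + 106517) + F(17))/(315199 + v(-221)) = (√(56175 + 106517) + (4 - 2*17))/(315199 - 641) = (√162692 + (4 - 34))/314558 = (2*√40673 - 30)*(1/314558) = (-30 + 2*√40673)*(1/314558) = -15/157279 + √40673/157279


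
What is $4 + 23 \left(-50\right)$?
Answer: $-1146$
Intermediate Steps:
$4 + 23 \left(-50\right) = 4 - 1150 = -1146$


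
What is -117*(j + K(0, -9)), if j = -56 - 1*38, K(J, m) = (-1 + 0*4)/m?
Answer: 10985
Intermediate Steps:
K(J, m) = -1/m (K(J, m) = (-1 + 0)/m = -1/m)
j = -94 (j = -56 - 38 = -94)
-117*(j + K(0, -9)) = -117*(-94 - 1/(-9)) = -117*(-94 - 1*(-⅑)) = -117*(-94 + ⅑) = -117*(-845/9) = 10985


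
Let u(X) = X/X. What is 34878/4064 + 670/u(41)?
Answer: 1378879/2032 ≈ 678.58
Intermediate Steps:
u(X) = 1
34878/4064 + 670/u(41) = 34878/4064 + 670/1 = 34878*(1/4064) + 670*1 = 17439/2032 + 670 = 1378879/2032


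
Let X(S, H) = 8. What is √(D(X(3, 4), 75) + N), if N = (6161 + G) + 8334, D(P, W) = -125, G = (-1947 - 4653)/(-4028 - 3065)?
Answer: 69*√151861130/7093 ≈ 119.88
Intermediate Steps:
G = 6600/7093 (G = -6600/(-7093) = -6600*(-1/7093) = 6600/7093 ≈ 0.93050)
N = 102819635/7093 (N = (6161 + 6600/7093) + 8334 = 43706573/7093 + 8334 = 102819635/7093 ≈ 14496.)
√(D(X(3, 4), 75) + N) = √(-125 + 102819635/7093) = √(101933010/7093) = 69*√151861130/7093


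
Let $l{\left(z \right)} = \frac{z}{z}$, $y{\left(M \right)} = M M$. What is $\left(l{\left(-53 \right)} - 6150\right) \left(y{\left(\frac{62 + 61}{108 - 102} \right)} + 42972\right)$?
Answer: $- \frac{1067275781}{4} \approx -2.6682 \cdot 10^{8}$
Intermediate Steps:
$y{\left(M \right)} = M^{2}$
$l{\left(z \right)} = 1$
$\left(l{\left(-53 \right)} - 6150\right) \left(y{\left(\frac{62 + 61}{108 - 102} \right)} + 42972\right) = \left(1 - 6150\right) \left(\left(\frac{62 + 61}{108 - 102}\right)^{2} + 42972\right) = - 6149 \left(\left(\frac{123}{6}\right)^{2} + 42972\right) = - 6149 \left(\left(123 \cdot \frac{1}{6}\right)^{2} + 42972\right) = - 6149 \left(\left(\frac{41}{2}\right)^{2} + 42972\right) = - 6149 \left(\frac{1681}{4} + 42972\right) = \left(-6149\right) \frac{173569}{4} = - \frac{1067275781}{4}$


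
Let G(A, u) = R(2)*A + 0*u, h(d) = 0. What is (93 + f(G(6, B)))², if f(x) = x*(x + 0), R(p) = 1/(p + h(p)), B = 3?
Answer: 10404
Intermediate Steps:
R(p) = 1/p (R(p) = 1/(p + 0) = 1/p)
G(A, u) = A/2 (G(A, u) = A/2 + 0*u = A/2 + 0 = A/2)
f(x) = x² (f(x) = x*x = x²)
(93 + f(G(6, B)))² = (93 + ((½)*6)²)² = (93 + 3²)² = (93 + 9)² = 102² = 10404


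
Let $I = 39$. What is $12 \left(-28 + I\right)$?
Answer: $132$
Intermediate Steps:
$12 \left(-28 + I\right) = 12 \left(-28 + 39\right) = 12 \cdot 11 = 132$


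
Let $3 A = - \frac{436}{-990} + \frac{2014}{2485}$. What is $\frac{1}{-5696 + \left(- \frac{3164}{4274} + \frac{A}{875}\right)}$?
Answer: $- \frac{1380051894375}{7861796571527966} \approx -0.00017554$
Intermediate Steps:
$A = \frac{307732}{738045}$ ($A = \frac{- \frac{436}{-990} + \frac{2014}{2485}}{3} = \frac{\left(-436\right) \left(- \frac{1}{990}\right) + 2014 \cdot \frac{1}{2485}}{3} = \frac{\frac{218}{495} + \frac{2014}{2485}}{3} = \frac{1}{3} \cdot \frac{307732}{246015} = \frac{307732}{738045} \approx 0.41696$)
$\frac{1}{-5696 + \left(- \frac{3164}{4274} + \frac{A}{875}\right)} = \frac{1}{-5696 + \left(- \frac{3164}{4274} + \frac{307732}{738045 \cdot 875}\right)} = \frac{1}{-5696 + \left(\left(-3164\right) \frac{1}{4274} + \frac{307732}{738045} \cdot \frac{1}{875}\right)} = \frac{1}{-5696 + \left(- \frac{1582}{2137} + \frac{307732}{645789375}\right)} = \frac{1}{-5696 - \frac{1020981167966}{1380051894375}} = \frac{1}{- \frac{7861796571527966}{1380051894375}} = - \frac{1380051894375}{7861796571527966}$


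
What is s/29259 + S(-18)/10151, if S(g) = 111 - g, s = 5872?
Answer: 63381083/297008109 ≈ 0.21340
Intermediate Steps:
s/29259 + S(-18)/10151 = 5872/29259 + (111 - 1*(-18))/10151 = 5872*(1/29259) + (111 + 18)*(1/10151) = 5872/29259 + 129*(1/10151) = 5872/29259 + 129/10151 = 63381083/297008109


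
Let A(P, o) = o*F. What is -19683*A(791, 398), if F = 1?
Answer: -7833834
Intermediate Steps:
A(P, o) = o (A(P, o) = o*1 = o)
-19683*A(791, 398) = -19683/(1/398) = -19683/1/398 = -19683*398 = -7833834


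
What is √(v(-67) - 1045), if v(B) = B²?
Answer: 2*√861 ≈ 58.686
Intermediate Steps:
√(v(-67) - 1045) = √((-67)² - 1045) = √(4489 - 1045) = √3444 = 2*√861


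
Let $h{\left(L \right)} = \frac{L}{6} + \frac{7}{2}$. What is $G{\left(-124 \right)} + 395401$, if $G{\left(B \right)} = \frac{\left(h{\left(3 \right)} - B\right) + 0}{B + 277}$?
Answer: $\frac{60496481}{153} \approx 3.954 \cdot 10^{5}$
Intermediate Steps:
$h{\left(L \right)} = \frac{7}{2} + \frac{L}{6}$ ($h{\left(L \right)} = L \frac{1}{6} + 7 \cdot \frac{1}{2} = \frac{L}{6} + \frac{7}{2} = \frac{7}{2} + \frac{L}{6}$)
$G{\left(B \right)} = \frac{4 - B}{277 + B}$ ($G{\left(B \right)} = \frac{\left(\left(\frac{7}{2} + \frac{1}{6} \cdot 3\right) - B\right) + 0}{B + 277} = \frac{\left(\left(\frac{7}{2} + \frac{1}{2}\right) - B\right) + 0}{277 + B} = \frac{\left(4 - B\right) + 0}{277 + B} = \frac{4 - B}{277 + B}$)
$G{\left(-124 \right)} + 395401 = \frac{4 - -124}{277 - 124} + 395401 = \frac{4 + 124}{153} + 395401 = \frac{1}{153} \cdot 128 + 395401 = \frac{128}{153} + 395401 = \frac{60496481}{153}$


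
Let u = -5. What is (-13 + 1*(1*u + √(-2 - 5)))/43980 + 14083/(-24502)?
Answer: -25825474/44899915 + I*√7/43980 ≈ -0.57518 + 6.0158e-5*I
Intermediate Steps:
(-13 + 1*(1*u + √(-2 - 5)))/43980 + 14083/(-24502) = (-13 + 1*(1*(-5) + √(-2 - 5)))/43980 + 14083/(-24502) = (-13 + 1*(-5 + √(-7)))*(1/43980) + 14083*(-1/24502) = (-13 + 1*(-5 + I*√7))*(1/43980) - 14083/24502 = (-13 + (-5 + I*√7))*(1/43980) - 14083/24502 = (-18 + I*√7)*(1/43980) - 14083/24502 = (-3/7330 + I*√7/43980) - 14083/24502 = -25825474/44899915 + I*√7/43980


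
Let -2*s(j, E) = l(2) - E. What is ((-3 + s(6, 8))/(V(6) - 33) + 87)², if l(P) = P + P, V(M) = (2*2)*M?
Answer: 614656/81 ≈ 7588.3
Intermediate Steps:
V(M) = 4*M
l(P) = 2*P
s(j, E) = -2 + E/2 (s(j, E) = -(2*2 - E)/2 = -(4 - E)/2 = -2 + E/2)
((-3 + s(6, 8))/(V(6) - 33) + 87)² = ((-3 + (-2 + (½)*8))/(4*6 - 33) + 87)² = ((-3 + (-2 + 4))/(24 - 33) + 87)² = ((-3 + 2)/(-9) + 87)² = (-1*(-⅑) + 87)² = (⅑ + 87)² = (784/9)² = 614656/81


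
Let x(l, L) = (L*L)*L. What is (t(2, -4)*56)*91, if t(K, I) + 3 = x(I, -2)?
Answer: -56056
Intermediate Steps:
x(l, L) = L³ (x(l, L) = L²*L = L³)
t(K, I) = -11 (t(K, I) = -3 + (-2)³ = -3 - 8 = -11)
(t(2, -4)*56)*91 = -11*56*91 = -616*91 = -56056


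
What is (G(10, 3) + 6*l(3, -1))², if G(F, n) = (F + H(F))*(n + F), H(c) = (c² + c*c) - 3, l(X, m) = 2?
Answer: 7306209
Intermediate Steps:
H(c) = -3 + 2*c² (H(c) = (c² + c²) - 3 = 2*c² - 3 = -3 + 2*c²)
G(F, n) = (F + n)*(-3 + F + 2*F²) (G(F, n) = (F + (-3 + 2*F²))*(n + F) = (-3 + F + 2*F²)*(F + n) = (F + n)*(-3 + F + 2*F²))
(G(10, 3) + 6*l(3, -1))² = ((10² + 10*3 + 10*(-3 + 2*10²) + 3*(-3 + 2*10²)) + 6*2)² = ((100 + 30 + 10*(-3 + 2*100) + 3*(-3 + 2*100)) + 12)² = ((100 + 30 + 10*(-3 + 200) + 3*(-3 + 200)) + 12)² = ((100 + 30 + 10*197 + 3*197) + 12)² = ((100 + 30 + 1970 + 591) + 12)² = (2691 + 12)² = 2703² = 7306209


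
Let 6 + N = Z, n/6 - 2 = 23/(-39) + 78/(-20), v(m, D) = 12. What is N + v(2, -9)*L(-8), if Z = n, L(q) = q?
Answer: -7601/65 ≈ -116.94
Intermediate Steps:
n = -971/65 (n = 12 + 6*(23/(-39) + 78/(-20)) = 12 + 6*(23*(-1/39) + 78*(-1/20)) = 12 + 6*(-23/39 - 39/10) = 12 + 6*(-1751/390) = 12 - 1751/65 = -971/65 ≈ -14.938)
Z = -971/65 ≈ -14.938
N = -1361/65 (N = -6 - 971/65 = -1361/65 ≈ -20.938)
N + v(2, -9)*L(-8) = -1361/65 + 12*(-8) = -1361/65 - 96 = -7601/65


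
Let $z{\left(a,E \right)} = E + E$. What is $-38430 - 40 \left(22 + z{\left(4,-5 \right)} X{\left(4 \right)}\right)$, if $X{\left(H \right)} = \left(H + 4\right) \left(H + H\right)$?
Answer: $-13710$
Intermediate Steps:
$z{\left(a,E \right)} = 2 E$
$X{\left(H \right)} = 2 H \left(4 + H\right)$ ($X{\left(H \right)} = \left(4 + H\right) 2 H = 2 H \left(4 + H\right)$)
$-38430 - 40 \left(22 + z{\left(4,-5 \right)} X{\left(4 \right)}\right) = -38430 - 40 \left(22 + 2 \left(-5\right) 2 \cdot 4 \left(4 + 4\right)\right) = -38430 - 40 \left(22 - 10 \cdot 2 \cdot 4 \cdot 8\right) = -38430 - 40 \left(22 - 640\right) = -38430 - -24720 = -38430 + 24720 = -13710$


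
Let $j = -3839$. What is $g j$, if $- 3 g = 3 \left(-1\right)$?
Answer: $-3839$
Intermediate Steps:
$g = 1$ ($g = - \frac{3 \left(-1\right)}{3} = \left(- \frac{1}{3}\right) \left(-3\right) = 1$)
$g j = 1 \left(-3839\right) = -3839$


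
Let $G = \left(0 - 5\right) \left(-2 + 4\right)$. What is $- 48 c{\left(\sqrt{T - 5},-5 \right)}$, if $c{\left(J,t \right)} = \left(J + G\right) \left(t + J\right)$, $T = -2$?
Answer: $-2064 + 720 i \sqrt{7} \approx -2064.0 + 1904.9 i$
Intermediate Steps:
$G = -10$ ($G = \left(-5\right) 2 = -10$)
$c{\left(J,t \right)} = \left(-10 + J\right) \left(J + t\right)$ ($c{\left(J,t \right)} = \left(J - 10\right) \left(t + J\right) = \left(-10 + J\right) \left(J + t\right)$)
$- 48 c{\left(\sqrt{T - 5},-5 \right)} = - 48 \left(\left(\sqrt{-2 - 5}\right)^{2} - 10 \sqrt{-2 - 5} - -50 + \sqrt{-2 - 5} \left(-5\right)\right) = - 48 \left(\left(\sqrt{-7}\right)^{2} - 10 \sqrt{-7} + 50 + \sqrt{-7} \left(-5\right)\right) = - 48 \left(\left(i \sqrt{7}\right)^{2} - 10 i \sqrt{7} + 50 + i \sqrt{7} \left(-5\right)\right) = - 48 \left(-7 - 10 i \sqrt{7} + 50 - 5 i \sqrt{7}\right) = - 48 \left(43 - 15 i \sqrt{7}\right) = -2064 + 720 i \sqrt{7}$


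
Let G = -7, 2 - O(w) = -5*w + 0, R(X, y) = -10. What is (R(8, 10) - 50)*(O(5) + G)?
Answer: -1200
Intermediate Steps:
O(w) = 2 + 5*w (O(w) = 2 - (-5*w + 0) = 2 - (-5)*w = 2 + 5*w)
(R(8, 10) - 50)*(O(5) + G) = (-10 - 50)*((2 + 5*5) - 7) = -60*((2 + 25) - 7) = -60*(27 - 7) = -60*20 = -1200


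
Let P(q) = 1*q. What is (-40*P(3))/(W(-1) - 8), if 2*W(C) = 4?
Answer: 20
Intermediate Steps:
W(C) = 2 (W(C) = (1/2)*4 = 2)
P(q) = q
(-40*P(3))/(W(-1) - 8) = (-40*3)/(2 - 8) = -120/(-6) = -120*(-1/6) = 20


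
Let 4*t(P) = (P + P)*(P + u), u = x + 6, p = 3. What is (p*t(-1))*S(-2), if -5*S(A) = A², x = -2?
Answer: 18/5 ≈ 3.6000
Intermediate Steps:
u = 4 (u = -2 + 6 = 4)
S(A) = -A²/5
t(P) = P*(4 + P)/2 (t(P) = ((P + P)*(P + 4))/4 = ((2*P)*(4 + P))/4 = (2*P*(4 + P))/4 = P*(4 + P)/2)
(p*t(-1))*S(-2) = (3*((½)*(-1)*(4 - 1)))*(-⅕*(-2)²) = (3*((½)*(-1)*3))*(-⅕*4) = (3*(-3/2))*(-⅘) = -9/2*(-⅘) = 18/5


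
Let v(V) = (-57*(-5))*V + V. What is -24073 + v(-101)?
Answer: -52959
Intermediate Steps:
v(V) = 286*V (v(V) = 285*V + V = 286*V)
-24073 + v(-101) = -24073 + 286*(-101) = -24073 - 28886 = -52959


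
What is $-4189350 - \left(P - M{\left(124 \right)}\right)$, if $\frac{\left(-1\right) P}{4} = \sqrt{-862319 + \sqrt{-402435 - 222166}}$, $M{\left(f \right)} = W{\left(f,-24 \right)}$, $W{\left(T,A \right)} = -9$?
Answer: $-4189359 + 4 \sqrt{-862319 + i \sqrt{624601}} \approx -4.1894 \cdot 10^{6} + 3714.4 i$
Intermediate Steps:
$M{\left(f \right)} = -9$
$P = - 4 \sqrt{-862319 + i \sqrt{624601}}$ ($P = - 4 \sqrt{-862319 + \sqrt{-402435 - 222166}} = - 4 \sqrt{-862319 + \sqrt{-624601}} = - 4 \sqrt{-862319 + i \sqrt{624601}} \approx -1.7021 - 3714.4 i$)
$-4189350 - \left(P - M{\left(124 \right)}\right) = -4189350 - \left(9 - 4 \sqrt{-862319 + i \sqrt{624601}}\right) = -4189359 + 4 \sqrt{-862319 + i \sqrt{624601}}$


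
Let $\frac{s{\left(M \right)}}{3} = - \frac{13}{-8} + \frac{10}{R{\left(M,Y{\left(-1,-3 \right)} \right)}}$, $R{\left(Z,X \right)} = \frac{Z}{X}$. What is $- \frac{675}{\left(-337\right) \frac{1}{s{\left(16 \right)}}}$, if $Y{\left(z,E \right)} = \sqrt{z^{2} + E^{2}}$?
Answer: $\frac{26325}{2696} + \frac{10125 \sqrt{10}}{2696} \approx 21.641$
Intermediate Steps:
$Y{\left(z,E \right)} = \sqrt{E^{2} + z^{2}}$
$s{\left(M \right)} = \frac{39}{8} + \frac{30 \sqrt{10}}{M}$ ($s{\left(M \right)} = 3 \left(- \frac{13}{-8} + \frac{10}{M \frac{1}{\sqrt{\left(-3\right)^{2} + \left(-1\right)^{2}}}}\right) = 3 \left(\left(-13\right) \left(- \frac{1}{8}\right) + \frac{10}{M \frac{1}{\sqrt{9 + 1}}}\right) = 3 \left(\frac{13}{8} + \frac{10}{M \frac{1}{\sqrt{10}}}\right) = 3 \left(\frac{13}{8} + \frac{10}{M \frac{\sqrt{10}}{10}}\right) = 3 \left(\frac{13}{8} + \frac{10}{\frac{1}{10} M \sqrt{10}}\right) = 3 \left(\frac{13}{8} + 10 \frac{\sqrt{10}}{M}\right) = 3 \left(\frac{13}{8} + \frac{10 \sqrt{10}}{M}\right) = \frac{39}{8} + \frac{30 \sqrt{10}}{M}$)
$- \frac{675}{\left(-337\right) \frac{1}{s{\left(16 \right)}}} = - \frac{675}{\left(-337\right) \frac{1}{\frac{39}{8} + \frac{30 \sqrt{10}}{16}}} = - \frac{675}{\left(-337\right) \frac{1}{\frac{39}{8} + 30 \sqrt{10} \cdot \frac{1}{16}}} = - \frac{675}{\left(-337\right) \frac{1}{\frac{39}{8} + \frac{15 \sqrt{10}}{8}}} = - 675 \left(- \frac{39}{2696} - \frac{15 \sqrt{10}}{2696}\right) = \frac{26325}{2696} + \frac{10125 \sqrt{10}}{2696}$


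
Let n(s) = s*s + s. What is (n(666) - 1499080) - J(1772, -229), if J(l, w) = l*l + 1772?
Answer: -4196614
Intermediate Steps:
J(l, w) = 1772 + l² (J(l, w) = l² + 1772 = 1772 + l²)
n(s) = s + s² (n(s) = s² + s = s + s²)
(n(666) - 1499080) - J(1772, -229) = (666*(1 + 666) - 1499080) - (1772 + 1772²) = (666*667 - 1499080) - (1772 + 3139984) = (444222 - 1499080) - 1*3141756 = -1054858 - 3141756 = -4196614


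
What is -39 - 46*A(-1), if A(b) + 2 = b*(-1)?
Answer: 7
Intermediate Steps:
A(b) = -2 - b (A(b) = -2 + b*(-1) = -2 - b)
-39 - 46*A(-1) = -39 - 46*(-2 - 1*(-1)) = -39 - 46*(-2 + 1) = -39 - 46*(-1) = -39 + 46 = 7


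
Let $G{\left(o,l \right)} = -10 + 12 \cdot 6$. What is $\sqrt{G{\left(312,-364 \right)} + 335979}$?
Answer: $\sqrt{336041} \approx 579.69$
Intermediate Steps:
$G{\left(o,l \right)} = 62$ ($G{\left(o,l \right)} = -10 + 72 = 62$)
$\sqrt{G{\left(312,-364 \right)} + 335979} = \sqrt{62 + 335979} = \sqrt{336041}$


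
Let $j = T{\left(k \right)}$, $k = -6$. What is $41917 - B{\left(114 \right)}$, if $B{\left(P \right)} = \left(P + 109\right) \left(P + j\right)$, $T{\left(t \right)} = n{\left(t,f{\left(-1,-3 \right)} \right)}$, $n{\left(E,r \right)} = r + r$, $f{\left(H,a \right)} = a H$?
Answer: $15157$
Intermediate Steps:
$f{\left(H,a \right)} = H a$
$n{\left(E,r \right)} = 2 r$
$T{\left(t \right)} = 6$ ($T{\left(t \right)} = 2 \left(\left(-1\right) \left(-3\right)\right) = 2 \cdot 3 = 6$)
$j = 6$
$B{\left(P \right)} = \left(6 + P\right) \left(109 + P\right)$ ($B{\left(P \right)} = \left(P + 109\right) \left(P + 6\right) = \left(109 + P\right) \left(6 + P\right) = \left(6 + P\right) \left(109 + P\right)$)
$41917 - B{\left(114 \right)} = 41917 - \left(654 + 114^{2} + 115 \cdot 114\right) = 41917 - \left(654 + 12996 + 13110\right) = 41917 - 26760 = 15157$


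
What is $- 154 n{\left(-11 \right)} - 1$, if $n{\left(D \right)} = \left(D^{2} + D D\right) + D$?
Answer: $-35575$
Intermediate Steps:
$n{\left(D \right)} = D + 2 D^{2}$ ($n{\left(D \right)} = \left(D^{2} + D^{2}\right) + D = 2 D^{2} + D = D + 2 D^{2}$)
$- 154 n{\left(-11 \right)} - 1 = - 154 \left(- 11 \left(1 + 2 \left(-11\right)\right)\right) - 1 = - 154 \left(- 11 \left(1 - 22\right)\right) - 1 = - 154 \left(\left(-11\right) \left(-21\right)\right) - 1 = \left(-154\right) 231 - 1 = -35574 - 1 = -35575$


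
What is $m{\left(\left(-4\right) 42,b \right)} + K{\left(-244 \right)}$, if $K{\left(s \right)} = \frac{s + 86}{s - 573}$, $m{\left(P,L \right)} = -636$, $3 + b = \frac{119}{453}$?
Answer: $- \frac{519454}{817} \approx -635.81$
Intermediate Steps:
$b = - \frac{1240}{453}$ ($b = -3 + \frac{119}{453} = - \frac{1240}{453} \approx -2.7373$)
$K{\left(s \right)} = \frac{86 + s}{-573 + s}$
$m{\left(\left(-4\right) 42,b \right)} + K{\left(-244 \right)} = -636 + \frac{86 - 244}{-573 - 244} = -636 + \frac{1}{-817} \left(-158\right) = -636 - - \frac{158}{817} = -636 + \frac{158}{817} = - \frac{519454}{817}$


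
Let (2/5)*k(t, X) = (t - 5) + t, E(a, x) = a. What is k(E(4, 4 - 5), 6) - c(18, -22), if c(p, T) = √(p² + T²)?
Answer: 15/2 - 2*√202 ≈ -20.925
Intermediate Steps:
k(t, X) = -25/2 + 5*t (k(t, X) = 5*((t - 5) + t)/2 = 5*((-5 + t) + t)/2 = 5*(-5 + 2*t)/2 = -25/2 + 5*t)
c(p, T) = √(T² + p²)
k(E(4, 4 - 5), 6) - c(18, -22) = (-25/2 + 5*4) - √((-22)² + 18²) = (-25/2 + 20) - √(484 + 324) = 15/2 - √808 = 15/2 - 2*√202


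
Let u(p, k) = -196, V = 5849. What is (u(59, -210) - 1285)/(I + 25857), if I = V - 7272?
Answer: -1481/24434 ≈ -0.060612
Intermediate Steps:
I = -1423 (I = 5849 - 7272 = -1423)
(u(59, -210) - 1285)/(I + 25857) = (-196 - 1285)/(-1423 + 25857) = -1481/24434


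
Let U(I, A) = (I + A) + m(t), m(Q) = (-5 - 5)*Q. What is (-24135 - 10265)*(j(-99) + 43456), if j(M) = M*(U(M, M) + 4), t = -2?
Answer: -2087460800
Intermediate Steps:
m(Q) = -10*Q
U(I, A) = 20 + A + I (U(I, A) = (I + A) - 10*(-2) = (A + I) + 20 = 20 + A + I)
j(M) = M*(24 + 2*M) (j(M) = M*((20 + M + M) + 4) = M*((20 + 2*M) + 4) = M*(24 + 2*M))
(-24135 - 10265)*(j(-99) + 43456) = (-24135 - 10265)*(2*(-99)*(12 - 99) + 43456) = -34400*(2*(-99)*(-87) + 43456) = -34400*(17226 + 43456) = -34400*60682 = -2087460800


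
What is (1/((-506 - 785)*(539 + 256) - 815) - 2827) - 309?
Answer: -3221173761/1027160 ≈ -3136.0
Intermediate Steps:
(1/((-506 - 785)*(539 + 256) - 815) - 2827) - 309 = (1/(-1291*795 - 815) - 2827) - 309 = (1/(-1026345 - 815) - 2827) - 309 = (1/(-1027160) - 2827) - 309 = (-1/1027160 - 2827) - 309 = -2903781321/1027160 - 309 = -3221173761/1027160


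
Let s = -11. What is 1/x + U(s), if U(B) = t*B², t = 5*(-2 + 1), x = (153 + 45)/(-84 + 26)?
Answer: -59924/99 ≈ -605.29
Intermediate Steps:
x = -99/29 (x = 198/(-58) = 198*(-1/58) = -99/29 ≈ -3.4138)
t = -5 (t = 5*(-1) = -5)
U(B) = -5*B²
1/x + U(s) = 1/(-99/29) - 5*(-11)² = -29/99 - 5*121 = -29/99 - 605 = -59924/99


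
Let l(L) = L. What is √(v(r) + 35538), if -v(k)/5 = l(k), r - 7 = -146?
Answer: √36233 ≈ 190.35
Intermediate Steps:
r = -139 (r = 7 - 146 = -139)
v(k) = -5*k
√(v(r) + 35538) = √(-5*(-139) + 35538) = √(695 + 35538) = √36233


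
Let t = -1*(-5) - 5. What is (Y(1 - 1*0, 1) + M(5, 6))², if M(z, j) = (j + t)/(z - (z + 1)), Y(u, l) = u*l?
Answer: 25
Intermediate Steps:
t = 0 (t = 5 - 5 = 0)
Y(u, l) = l*u
M(z, j) = -j (M(z, j) = (j + 0)/(z - (z + 1)) = j/(z - (1 + z)) = j/(z + (-1 - z)) = j/(-1) = j*(-1) = -j)
(Y(1 - 1*0, 1) + M(5, 6))² = (1*(1 - 1*0) - 1*6)² = (1*(1 + 0) - 6)² = (1*1 - 6)² = (1 - 6)² = (-5)² = 25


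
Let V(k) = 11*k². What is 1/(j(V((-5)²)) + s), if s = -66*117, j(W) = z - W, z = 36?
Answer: -1/14561 ≈ -6.8677e-5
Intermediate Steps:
j(W) = 36 - W
s = -7722
1/(j(V((-5)²)) + s) = 1/((36 - 11*((-5)²)²) - 7722) = 1/((36 - 11*25²) - 7722) = 1/((36 - 11*625) - 7722) = 1/((36 - 1*6875) - 7722) = 1/((36 - 6875) - 7722) = 1/(-6839 - 7722) = 1/(-14561) = -1/14561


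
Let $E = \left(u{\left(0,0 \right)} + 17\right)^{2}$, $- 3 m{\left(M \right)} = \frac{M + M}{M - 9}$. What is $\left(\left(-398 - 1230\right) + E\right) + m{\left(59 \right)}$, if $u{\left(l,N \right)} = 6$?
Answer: $- \frac{82484}{75} \approx -1099.8$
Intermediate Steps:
$m{\left(M \right)} = - \frac{2 M}{3 \left(-9 + M\right)}$ ($m{\left(M \right)} = - \frac{\left(M + M\right) \frac{1}{M - 9}}{3} = - \frac{2 M \frac{1}{-9 + M}}{3} = - \frac{2 M}{3 \left(-9 + M\right)}$)
$E = 529$ ($E = \left(6 + 17\right)^{2} = 23^{2} = 529$)
$\left(\left(-398 - 1230\right) + E\right) + m{\left(59 \right)} = \left(\left(-398 - 1230\right) + 529\right) - \frac{118}{-27 + 3 \cdot 59} = \left(-1628 + 529\right) - \frac{118}{-27 + 177} = -1099 - \frac{118}{150} = -1099 - 118 \cdot \frac{1}{150} = -1099 - \frac{59}{75} = - \frac{82484}{75}$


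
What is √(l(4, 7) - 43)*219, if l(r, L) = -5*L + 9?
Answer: 219*I*√69 ≈ 1819.2*I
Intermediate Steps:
l(r, L) = 9 - 5*L
√(l(4, 7) - 43)*219 = √((9 - 5*7) - 43)*219 = √((9 - 35) - 43)*219 = √(-26 - 43)*219 = √(-69)*219 = (I*√69)*219 = 219*I*√69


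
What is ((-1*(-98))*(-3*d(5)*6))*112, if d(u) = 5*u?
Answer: -4939200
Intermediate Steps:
((-1*(-98))*(-3*d(5)*6))*112 = ((-1*(-98))*(-3*(5*5)*6))*112 = (98*(-3*25*6))*112 = (98*(-450))*112 = -44100*112 = -4939200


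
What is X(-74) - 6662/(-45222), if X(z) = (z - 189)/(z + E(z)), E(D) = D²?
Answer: 12047369/122144622 ≈ 0.098632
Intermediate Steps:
X(z) = (-189 + z)/(z + z²) (X(z) = (z - 189)/(z + z²) = (-189 + z)/(z + z²))
X(-74) - 6662/(-45222) = (-189 - 74)/((-74)*(1 - 74)) - 6662/(-45222) = -1/74*(-263)/(-73) - 6662*(-1)/45222 = -1/74*(-1/73)*(-263) - 1*(-3331/22611) = -263/5402 + 3331/22611 = 12047369/122144622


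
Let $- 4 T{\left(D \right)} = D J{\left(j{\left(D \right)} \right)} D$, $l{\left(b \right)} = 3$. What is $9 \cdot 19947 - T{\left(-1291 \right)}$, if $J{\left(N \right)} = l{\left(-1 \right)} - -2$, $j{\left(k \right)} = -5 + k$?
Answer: $\frac{9051497}{4} \approx 2.2629 \cdot 10^{6}$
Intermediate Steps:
$J{\left(N \right)} = 5$ ($J{\left(N \right)} = 3 - -2 = 3 + 2 = 5$)
$T{\left(D \right)} = - \frac{5 D^{2}}{4}$ ($T{\left(D \right)} = - \frac{D 5 D}{4} = - \frac{5 D D}{4} = - \frac{5 D^{2}}{4}$)
$9 \cdot 19947 - T{\left(-1291 \right)} = 9 \cdot 19947 - - \frac{5 \left(-1291\right)^{2}}{4} = 179523 - \left(- \frac{5}{4}\right) 1666681 = 179523 - - \frac{8333405}{4} = 179523 + \frac{8333405}{4} = \frac{9051497}{4}$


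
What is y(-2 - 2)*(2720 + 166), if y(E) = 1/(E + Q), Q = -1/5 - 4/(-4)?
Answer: -7215/8 ≈ -901.88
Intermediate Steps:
Q = ⅘ (Q = -1*⅕ - 4*(-¼) = -⅕ + 1 = ⅘ ≈ 0.80000)
y(E) = 1/(⅘ + E) (y(E) = 1/(E + ⅘) = 1/(⅘ + E))
y(-2 - 2)*(2720 + 166) = (5/(4 + 5*(-2 - 2)))*(2720 + 166) = (5/(4 + 5*(-4)))*2886 = (5/(4 - 20))*2886 = (5/(-16))*2886 = (5*(-1/16))*2886 = -5/16*2886 = -7215/8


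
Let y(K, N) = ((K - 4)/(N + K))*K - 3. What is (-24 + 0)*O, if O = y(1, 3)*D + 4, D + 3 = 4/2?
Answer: -186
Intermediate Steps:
D = -1 (D = -3 + 4/2 = -3 + 4*(½) = -3 + 2 = -1)
y(K, N) = -3 + K*(-4 + K)/(K + N) (y(K, N) = ((-4 + K)/(K + N))*K - 3 = K*(-4 + K)/(K + N) - 3 = -3 + K*(-4 + K)/(K + N))
O = 31/4 (O = ((1² - 7*1 - 3*3)/(1 + 3))*(-1) + 4 = ((1 - 7 - 9)/4)*(-1) + 4 = ((¼)*(-15))*(-1) + 4 = -15/4*(-1) + 4 = 15/4 + 4 = 31/4 ≈ 7.7500)
(-24 + 0)*O = (-24 + 0)*(31/4) = -24*31/4 = -186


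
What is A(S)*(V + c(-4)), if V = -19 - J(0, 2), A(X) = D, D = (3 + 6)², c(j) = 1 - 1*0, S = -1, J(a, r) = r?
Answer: -1620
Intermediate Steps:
c(j) = 1 (c(j) = 1 + 0 = 1)
D = 81 (D = 9² = 81)
A(X) = 81
V = -21 (V = -19 - 1*2 = -19 - 2 = -21)
A(S)*(V + c(-4)) = 81*(-21 + 1) = 81*(-20) = -1620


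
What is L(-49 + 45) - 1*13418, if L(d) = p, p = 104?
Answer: -13314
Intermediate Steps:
L(d) = 104
L(-49 + 45) - 1*13418 = 104 - 1*13418 = 104 - 13418 = -13314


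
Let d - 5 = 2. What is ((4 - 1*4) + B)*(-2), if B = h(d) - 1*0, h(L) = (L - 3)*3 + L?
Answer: -38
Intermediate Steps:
d = 7 (d = 5 + 2 = 7)
h(L) = -9 + 4*L (h(L) = (-3 + L)*3 + L = (-9 + 3*L) + L = -9 + 4*L)
B = 19 (B = (-9 + 4*7) - 1*0 = (-9 + 28) + 0 = 19 + 0 = 19)
((4 - 1*4) + B)*(-2) = ((4 - 1*4) + 19)*(-2) = ((4 - 4) + 19)*(-2) = (0 + 19)*(-2) = 19*(-2) = -38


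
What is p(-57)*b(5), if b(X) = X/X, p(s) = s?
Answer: -57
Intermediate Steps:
b(X) = 1
p(-57)*b(5) = -57*1 = -57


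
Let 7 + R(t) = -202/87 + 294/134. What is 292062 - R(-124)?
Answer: 1702470946/5829 ≈ 2.9207e+5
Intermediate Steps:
R(t) = -41548/5829 (R(t) = -7 + (-202/87 + 294/134) = -7 + (-202*1/87 + 294*(1/134)) = -7 + (-202/87 + 147/67) = -7 - 745/5829 = -41548/5829)
292062 - R(-124) = 292062 - 1*(-41548/5829) = 292062 + 41548/5829 = 1702470946/5829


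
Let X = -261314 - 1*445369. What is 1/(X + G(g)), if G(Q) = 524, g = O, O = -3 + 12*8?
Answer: -1/706159 ≈ -1.4161e-6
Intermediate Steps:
O = 93 (O = -3 + 96 = 93)
g = 93
X = -706683 (X = -261314 - 445369 = -706683)
1/(X + G(g)) = 1/(-706683 + 524) = 1/(-706159) = -1/706159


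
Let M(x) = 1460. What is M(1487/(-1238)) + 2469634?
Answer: 2471094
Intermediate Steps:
M(1487/(-1238)) + 2469634 = 1460 + 2469634 = 2471094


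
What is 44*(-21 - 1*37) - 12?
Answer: -2564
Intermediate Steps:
44*(-21 - 1*37) - 12 = 44*(-21 - 37) - 12 = 44*(-58) - 12 = -2552 - 12 = -2564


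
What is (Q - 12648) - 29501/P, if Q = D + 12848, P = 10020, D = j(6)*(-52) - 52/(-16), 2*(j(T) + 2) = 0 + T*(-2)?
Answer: 1543846/2505 ≈ 616.31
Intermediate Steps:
j(T) = -2 - T (j(T) = -2 + (0 + T*(-2))/2 = -2 + (0 - 2*T)/2 = -2 + (-2*T)/2 = -2 - T)
D = 1677/4 (D = (-2 - 1*6)*(-52) - 52/(-16) = (-2 - 6)*(-52) - 52*(-1/16) = -8*(-52) + 13/4 = 416 + 13/4 = 1677/4 ≈ 419.25)
Q = 53069/4 (Q = 1677/4 + 12848 = 53069/4 ≈ 13267.)
(Q - 12648) - 29501/P = (53069/4 - 12648) - 29501/10020 = 2477/4 - 29501*1/10020 = 2477/4 - 29501/10020 = 1543846/2505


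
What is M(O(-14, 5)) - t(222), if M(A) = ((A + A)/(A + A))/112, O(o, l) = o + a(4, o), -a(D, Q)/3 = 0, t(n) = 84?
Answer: -9407/112 ≈ -83.991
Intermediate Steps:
a(D, Q) = 0 (a(D, Q) = -3*0 = 0)
O(o, l) = o (O(o, l) = o + 0 = o)
M(A) = 1/112 (M(A) = ((2*A)/((2*A)))*(1/112) = ((2*A)*(1/(2*A)))*(1/112) = 1*(1/112) = 1/112)
M(O(-14, 5)) - t(222) = 1/112 - 1*84 = 1/112 - 84 = -9407/112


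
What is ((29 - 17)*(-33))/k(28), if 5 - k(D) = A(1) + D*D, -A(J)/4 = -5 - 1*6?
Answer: 396/823 ≈ 0.48117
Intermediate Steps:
A(J) = 44 (A(J) = -4*(-5 - 1*6) = -4*(-5 - 6) = -4*(-11) = 44)
k(D) = -39 - D² (k(D) = 5 - (44 + D*D) = 5 - (44 + D²) = 5 + (-44 - D²) = -39 - D²)
((29 - 17)*(-33))/k(28) = ((29 - 17)*(-33))/(-39 - 1*28²) = (12*(-33))/(-39 - 1*784) = -396/(-39 - 784) = -396/(-823) = -396*(-1/823) = 396/823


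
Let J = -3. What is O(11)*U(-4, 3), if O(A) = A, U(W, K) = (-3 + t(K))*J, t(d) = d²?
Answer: -198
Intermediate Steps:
U(W, K) = 9 - 3*K² (U(W, K) = (-3 + K²)*(-3) = 9 - 3*K²)
O(11)*U(-4, 3) = 11*(9 - 3*3²) = 11*(9 - 3*9) = 11*(9 - 27) = 11*(-18) = -198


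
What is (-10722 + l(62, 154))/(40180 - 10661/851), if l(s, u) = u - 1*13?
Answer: -3001477/11394173 ≈ -0.26342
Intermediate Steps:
l(s, u) = -13 + u (l(s, u) = u - 13 = -13 + u)
(-10722 + l(62, 154))/(40180 - 10661/851) = (-10722 + (-13 + 154))/(40180 - 10661/851) = (-10722 + 141)/(40180 - 10661*1/851) = -10581/(40180 - 10661/851) = -10581/34182519/851 = -10581*851/34182519 = -3001477/11394173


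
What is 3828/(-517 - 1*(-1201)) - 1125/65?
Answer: -8678/741 ≈ -11.711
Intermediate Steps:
3828/(-517 - 1*(-1201)) - 1125/65 = 3828/(-517 + 1201) - 1125*1/65 = 3828/684 - 225/13 = 3828*(1/684) - 225/13 = 319/57 - 225/13 = -8678/741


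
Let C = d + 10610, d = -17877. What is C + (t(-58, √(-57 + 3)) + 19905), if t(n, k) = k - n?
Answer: 12696 + 3*I*√6 ≈ 12696.0 + 7.3485*I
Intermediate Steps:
C = -7267 (C = -17877 + 10610 = -7267)
C + (t(-58, √(-57 + 3)) + 19905) = -7267 + ((√(-57 + 3) - 1*(-58)) + 19905) = -7267 + ((√(-54) + 58) + 19905) = -7267 + ((3*I*√6 + 58) + 19905) = -7267 + ((58 + 3*I*√6) + 19905) = -7267 + (19963 + 3*I*√6) = 12696 + 3*I*√6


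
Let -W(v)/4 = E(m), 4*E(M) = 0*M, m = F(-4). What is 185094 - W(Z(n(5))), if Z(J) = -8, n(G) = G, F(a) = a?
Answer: 185094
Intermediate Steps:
m = -4
E(M) = 0 (E(M) = (0*M)/4 = (1/4)*0 = 0)
W(v) = 0 (W(v) = -4*0 = 0)
185094 - W(Z(n(5))) = 185094 - 1*0 = 185094 + 0 = 185094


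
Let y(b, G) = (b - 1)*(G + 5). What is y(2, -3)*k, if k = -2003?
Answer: -4006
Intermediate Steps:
y(b, G) = (-1 + b)*(5 + G)
y(2, -3)*k = (-5 - 1*(-3) + 5*2 - 3*2)*(-2003) = (-5 + 3 + 10 - 6)*(-2003) = 2*(-2003) = -4006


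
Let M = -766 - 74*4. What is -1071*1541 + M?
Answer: -1651473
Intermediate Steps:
M = -1062 (M = -766 - 1*296 = -766 - 296 = -1062)
-1071*1541 + M = -1071*1541 - 1062 = -1650411 - 1062 = -1651473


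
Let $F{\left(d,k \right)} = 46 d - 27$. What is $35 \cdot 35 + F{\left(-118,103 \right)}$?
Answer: $-4230$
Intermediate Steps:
$F{\left(d,k \right)} = -27 + 46 d$
$35 \cdot 35 + F{\left(-118,103 \right)} = 35 \cdot 35 + \left(-27 + 46 \left(-118\right)\right) = 1225 - 5455 = -4230$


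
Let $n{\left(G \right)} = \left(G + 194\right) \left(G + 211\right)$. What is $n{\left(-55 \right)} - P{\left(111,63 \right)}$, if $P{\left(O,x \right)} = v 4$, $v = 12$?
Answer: $21636$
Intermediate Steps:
$P{\left(O,x \right)} = 48$ ($P{\left(O,x \right)} = 12 \cdot 4 = 48$)
$n{\left(G \right)} = \left(194 + G\right) \left(211 + G\right)$
$n{\left(-55 \right)} - P{\left(111,63 \right)} = \left(40934 + \left(-55\right)^{2} + 405 \left(-55\right)\right) - 48 = \left(40934 + 3025 - 22275\right) - 48 = 21684 - 48 = 21636$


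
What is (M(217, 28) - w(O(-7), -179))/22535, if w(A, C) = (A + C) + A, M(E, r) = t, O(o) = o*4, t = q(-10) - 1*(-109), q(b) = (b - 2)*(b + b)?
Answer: 584/22535 ≈ 0.025915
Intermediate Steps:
q(b) = 2*b*(-2 + b) (q(b) = (-2 + b)*(2*b) = 2*b*(-2 + b))
t = 349 (t = 2*(-10)*(-2 - 10) - 1*(-109) = 2*(-10)*(-12) + 109 = 240 + 109 = 349)
O(o) = 4*o
M(E, r) = 349
w(A, C) = C + 2*A
(M(217, 28) - w(O(-7), -179))/22535 = (349 - (-179 + 2*(4*(-7))))/22535 = (349 - (-179 + 2*(-28)))*(1/22535) = (349 - (-179 - 56))*(1/22535) = (349 - 1*(-235))*(1/22535) = (349 + 235)*(1/22535) = 584*(1/22535) = 584/22535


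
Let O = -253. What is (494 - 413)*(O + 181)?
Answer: -5832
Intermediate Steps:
(494 - 413)*(O + 181) = (494 - 413)*(-253 + 181) = 81*(-72) = -5832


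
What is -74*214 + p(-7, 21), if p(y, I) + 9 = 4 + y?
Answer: -15848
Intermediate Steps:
p(y, I) = -5 + y (p(y, I) = -9 + (4 + y) = -5 + y)
-74*214 + p(-7, 21) = -74*214 + (-5 - 7) = -15836 - 12 = -15848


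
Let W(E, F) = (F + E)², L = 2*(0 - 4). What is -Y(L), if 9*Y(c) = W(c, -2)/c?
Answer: 25/18 ≈ 1.3889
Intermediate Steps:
L = -8 (L = 2*(-4) = -8)
W(E, F) = (E + F)²
Y(c) = (-2 + c)²/(9*c) (Y(c) = ((c - 2)²/c)/9 = ((-2 + c)²/c)/9 = (-2 + c)²/(9*c))
-Y(L) = -(-2 - 8)²/(9*(-8)) = -(-1)*(-10)²/(9*8) = -(-1)*100/(9*8) = -1*(-25/18) = 25/18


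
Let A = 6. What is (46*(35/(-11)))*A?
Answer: -9660/11 ≈ -878.18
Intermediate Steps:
(46*(35/(-11)))*A = (46*(35/(-11)))*6 = (46*(35*(-1/11)))*6 = (46*(-35/11))*6 = -1610/11*6 = -9660/11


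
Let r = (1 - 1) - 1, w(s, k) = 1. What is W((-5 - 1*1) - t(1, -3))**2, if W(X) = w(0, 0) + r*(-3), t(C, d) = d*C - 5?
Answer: 16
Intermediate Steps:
t(C, d) = -5 + C*d (t(C, d) = C*d - 5 = -5 + C*d)
r = -1 (r = 0 - 1 = -1)
W(X) = 4 (W(X) = 1 - 1*(-3) = 1 + 3 = 4)
W((-5 - 1*1) - t(1, -3))**2 = 4**2 = 16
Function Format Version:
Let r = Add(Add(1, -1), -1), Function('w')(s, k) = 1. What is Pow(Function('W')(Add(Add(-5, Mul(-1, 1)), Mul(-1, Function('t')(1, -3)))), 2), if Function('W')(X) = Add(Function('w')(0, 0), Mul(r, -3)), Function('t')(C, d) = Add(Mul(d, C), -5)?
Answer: 16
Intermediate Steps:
Function('t')(C, d) = Add(-5, Mul(C, d)) (Function('t')(C, d) = Add(Mul(C, d), -5) = Add(-5, Mul(C, d)))
r = -1 (r = Add(0, -1) = -1)
Function('W')(X) = 4 (Function('W')(X) = Add(1, Mul(-1, -3)) = Add(1, 3) = 4)
Pow(Function('W')(Add(Add(-5, Mul(-1, 1)), Mul(-1, Function('t')(1, -3)))), 2) = Pow(4, 2) = 16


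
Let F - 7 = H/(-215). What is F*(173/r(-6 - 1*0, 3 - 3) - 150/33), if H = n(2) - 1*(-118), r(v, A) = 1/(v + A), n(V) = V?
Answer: -3176636/473 ≈ -6715.9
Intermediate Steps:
r(v, A) = 1/(A + v)
H = 120 (H = 2 - 1*(-118) = 2 + 118 = 120)
F = 277/43 (F = 7 + 120/(-215) = 7 + 120*(-1/215) = 7 - 24/43 = 277/43 ≈ 6.4419)
F*(173/r(-6 - 1*0, 3 - 3) - 150/33) = 277*(173/(1/((3 - 3) + (-6 - 1*0))) - 150/33)/43 = 277*(173/(1/(0 + (-6 + 0))) - 150*1/33)/43 = 277*(173/(1/(0 - 6)) - 50/11)/43 = 277*(173/(1/(-6)) - 50/11)/43 = 277*(173/(-⅙) - 50/11)/43 = 277*(173*(-6) - 50/11)/43 = 277*(-1038 - 50/11)/43 = (277/43)*(-11468/11) = -3176636/473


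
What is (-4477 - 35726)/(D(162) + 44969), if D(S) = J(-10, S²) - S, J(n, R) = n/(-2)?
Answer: -40203/44812 ≈ -0.89715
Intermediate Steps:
J(n, R) = -n/2 (J(n, R) = n*(-½) = -n/2)
D(S) = 5 - S (D(S) = -½*(-10) - S = 5 - S)
(-4477 - 35726)/(D(162) + 44969) = (-4477 - 35726)/((5 - 1*162) + 44969) = -40203/((5 - 162) + 44969) = -40203/(-157 + 44969) = -40203/44812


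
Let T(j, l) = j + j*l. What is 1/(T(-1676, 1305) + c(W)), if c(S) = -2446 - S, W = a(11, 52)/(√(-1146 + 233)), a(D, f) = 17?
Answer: -2000658726/4384047467601541 - 17*I*√913/4384047467601541 ≈ -4.5635e-7 - 1.1717e-13*I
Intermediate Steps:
W = -17*I*√913/913 (W = 17/(√(-1146 + 233)) = 17/(√(-913)) = 17/((I*√913)) = 17*(-I*√913/913) = -17*I*√913/913 ≈ -0.56262*I)
1/(T(-1676, 1305) + c(W)) = 1/(-1676*(1 + 1305) + (-2446 - (-17)*I*√913/913)) = 1/(-1676*1306 + (-2446 + 17*I*√913/913)) = 1/(-2188856 + (-2446 + 17*I*√913/913)) = 1/(-2191302 + 17*I*√913/913)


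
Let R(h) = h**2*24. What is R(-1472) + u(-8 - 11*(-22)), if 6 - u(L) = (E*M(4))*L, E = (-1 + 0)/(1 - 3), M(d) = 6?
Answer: 52002120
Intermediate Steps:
E = 1/2 (E = -1/(-2) = -1*(-1/2) = 1/2 ≈ 0.50000)
u(L) = 6 - 3*L (u(L) = 6 - (1/2)*6*L = 6 - 3*L)
R(h) = 24*h**2
R(-1472) + u(-8 - 11*(-22)) = 24*(-1472)**2 + (6 - 3*(-8 - 11*(-22))) = 24*2166784 + (6 - 3*(-8 + 242)) = 52002816 + (6 - 3*234) = 52002816 + (6 - 702) = 52002816 - 696 = 52002120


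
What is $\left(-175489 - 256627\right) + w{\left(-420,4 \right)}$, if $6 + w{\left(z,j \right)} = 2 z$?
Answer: $-432962$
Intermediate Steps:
$w{\left(z,j \right)} = -6 + 2 z$
$\left(-175489 - 256627\right) + w{\left(-420,4 \right)} = \left(-175489 - 256627\right) + \left(-6 + 2 \left(-420\right)\right) = -432116 - 846 = -432962$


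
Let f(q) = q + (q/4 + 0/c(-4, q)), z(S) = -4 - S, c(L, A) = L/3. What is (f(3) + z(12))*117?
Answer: -5733/4 ≈ -1433.3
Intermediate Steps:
c(L, A) = L/3 (c(L, A) = L*(⅓) = L/3)
f(q) = 5*q/4 (f(q) = q + (q/4 + 0/(((⅓)*(-4)))) = q + (q*(¼) + 0/(-4/3)) = q + (q/4 + 0*(-¾)) = q + (q/4 + 0) = q + q/4 = 5*q/4)
(f(3) + z(12))*117 = ((5/4)*3 + (-4 - 1*12))*117 = (15/4 + (-4 - 12))*117 = (15/4 - 16)*117 = -49/4*117 = -5733/4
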